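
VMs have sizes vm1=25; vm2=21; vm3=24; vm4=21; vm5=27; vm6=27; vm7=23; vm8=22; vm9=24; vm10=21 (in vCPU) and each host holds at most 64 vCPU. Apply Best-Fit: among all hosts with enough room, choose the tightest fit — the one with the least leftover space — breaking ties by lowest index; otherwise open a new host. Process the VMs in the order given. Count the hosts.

5 hosts

Put vm1 (25 vCPU) in host 1; 39 vCPU remain.
Put vm2 (21 vCPU) in host 1; 18 vCPU remain.
Put vm3 (24 vCPU) in host 2; 40 vCPU remain.
Put vm4 (21 vCPU) in host 2; 19 vCPU remain.
Put vm5 (27 vCPU) in host 3; 37 vCPU remain.
Put vm6 (27 vCPU) in host 3; 10 vCPU remain.
Put vm7 (23 vCPU) in host 4; 41 vCPU remain.
Put vm8 (22 vCPU) in host 4; 19 vCPU remain.
Put vm9 (24 vCPU) in host 5; 40 vCPU remain.
Put vm10 (21 vCPU) in host 5; 19 vCPU remain.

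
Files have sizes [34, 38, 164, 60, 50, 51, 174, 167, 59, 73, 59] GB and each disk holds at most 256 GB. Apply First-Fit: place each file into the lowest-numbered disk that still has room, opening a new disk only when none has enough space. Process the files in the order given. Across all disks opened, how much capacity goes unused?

95

disk 1: place 34 GB, 222 GB left
disk 1: place 38 GB, 184 GB left
disk 1: place 164 GB, 20 GB left
disk 2: place 60 GB, 196 GB left
disk 2: place 50 GB, 146 GB left
disk 2: place 51 GB, 95 GB left
disk 3: place 174 GB, 82 GB left
disk 4: place 167 GB, 89 GB left
disk 2: place 59 GB, 36 GB left
disk 3: place 73 GB, 9 GB left
disk 4: place 59 GB, 30 GB left
4 disks × 256 GB = 1024 GB; used 929 GB; unused 95 GB.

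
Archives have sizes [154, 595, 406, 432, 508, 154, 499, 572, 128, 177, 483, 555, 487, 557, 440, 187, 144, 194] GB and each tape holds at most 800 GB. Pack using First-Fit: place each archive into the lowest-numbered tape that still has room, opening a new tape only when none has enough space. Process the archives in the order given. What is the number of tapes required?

Put 154 GB in tape 1; 646 GB remain.
Put 595 GB in tape 1; 51 GB remain.
Put 406 GB in tape 2; 394 GB remain.
Put 432 GB in tape 3; 368 GB remain.
Put 508 GB in tape 4; 292 GB remain.
Put 154 GB in tape 2; 240 GB remain.
Put 499 GB in tape 5; 301 GB remain.
Put 572 GB in tape 6; 228 GB remain.
Put 128 GB in tape 2; 112 GB remain.
Put 177 GB in tape 3; 191 GB remain.
Put 483 GB in tape 7; 317 GB remain.
Put 555 GB in tape 8; 245 GB remain.
Put 487 GB in tape 9; 313 GB remain.
Put 557 GB in tape 10; 243 GB remain.
Put 440 GB in tape 11; 360 GB remain.
Put 187 GB in tape 3; 4 GB remain.
Put 144 GB in tape 4; 148 GB remain.
Put 194 GB in tape 5; 107 GB remain.

11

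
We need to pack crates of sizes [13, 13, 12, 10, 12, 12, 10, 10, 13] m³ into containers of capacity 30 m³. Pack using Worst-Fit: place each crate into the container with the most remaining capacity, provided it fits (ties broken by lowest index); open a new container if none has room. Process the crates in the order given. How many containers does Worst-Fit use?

container 1: place 13 m³, 17 m³ left
container 1: place 13 m³, 4 m³ left
container 2: place 12 m³, 18 m³ left
container 2: place 10 m³, 8 m³ left
container 3: place 12 m³, 18 m³ left
container 3: place 12 m³, 6 m³ left
container 4: place 10 m³, 20 m³ left
container 4: place 10 m³, 10 m³ left
container 5: place 13 m³, 17 m³ left
Final containers: [13,13] [12,10] [12,12] [10,10] [13].

5 containers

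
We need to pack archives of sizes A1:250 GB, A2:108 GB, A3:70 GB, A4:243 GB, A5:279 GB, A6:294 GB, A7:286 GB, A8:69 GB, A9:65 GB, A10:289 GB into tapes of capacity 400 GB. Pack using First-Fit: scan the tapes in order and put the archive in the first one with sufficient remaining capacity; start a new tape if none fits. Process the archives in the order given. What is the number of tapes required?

6 tapes

A1 (250 GB) → tape 1 (remaining 150 GB)
A2 (108 GB) → tape 1 (remaining 42 GB)
A3 (70 GB) → tape 2 (remaining 330 GB)
A4 (243 GB) → tape 2 (remaining 87 GB)
A5 (279 GB) → tape 3 (remaining 121 GB)
A6 (294 GB) → tape 4 (remaining 106 GB)
A7 (286 GB) → tape 5 (remaining 114 GB)
A8 (69 GB) → tape 2 (remaining 18 GB)
A9 (65 GB) → tape 3 (remaining 56 GB)
A10 (289 GB) → tape 6 (remaining 111 GB)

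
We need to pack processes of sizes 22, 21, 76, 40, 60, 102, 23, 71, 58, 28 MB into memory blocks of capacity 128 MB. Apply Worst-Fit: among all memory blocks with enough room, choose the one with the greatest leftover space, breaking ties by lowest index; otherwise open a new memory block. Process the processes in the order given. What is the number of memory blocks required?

5

memory block 1: place 22 MB, 106 MB left
memory block 1: place 21 MB, 85 MB left
memory block 1: place 76 MB, 9 MB left
memory block 2: place 40 MB, 88 MB left
memory block 2: place 60 MB, 28 MB left
memory block 3: place 102 MB, 26 MB left
memory block 2: place 23 MB, 5 MB left
memory block 4: place 71 MB, 57 MB left
memory block 5: place 58 MB, 70 MB left
memory block 5: place 28 MB, 42 MB left
Final memory blocks: [22,21,76] [40,60,23] [102] [71] [58,28].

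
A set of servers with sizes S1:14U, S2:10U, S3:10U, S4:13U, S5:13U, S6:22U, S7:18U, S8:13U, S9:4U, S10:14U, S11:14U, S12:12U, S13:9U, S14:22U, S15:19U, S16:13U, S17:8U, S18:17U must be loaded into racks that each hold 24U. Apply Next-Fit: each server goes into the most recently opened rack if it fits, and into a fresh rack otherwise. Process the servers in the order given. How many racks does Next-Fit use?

13 racks

Put S1 (14U) in rack 1; 10U remain.
Put S2 (10U) in rack 1; 0U remain.
Put S3 (10U) in rack 2; 14U remain.
Put S4 (13U) in rack 2; 1U remain.
Put S5 (13U) in rack 3; 11U remain.
Put S6 (22U) in rack 4; 2U remain.
Put S7 (18U) in rack 5; 6U remain.
Put S8 (13U) in rack 6; 11U remain.
Put S9 (4U) in rack 6; 7U remain.
Put S10 (14U) in rack 7; 10U remain.
Put S11 (14U) in rack 8; 10U remain.
Put S12 (12U) in rack 9; 12U remain.
Put S13 (9U) in rack 9; 3U remain.
Put S14 (22U) in rack 10; 2U remain.
Put S15 (19U) in rack 11; 5U remain.
Put S16 (13U) in rack 12; 11U remain.
Put S17 (8U) in rack 12; 3U remain.
Put S18 (17U) in rack 13; 7U remain.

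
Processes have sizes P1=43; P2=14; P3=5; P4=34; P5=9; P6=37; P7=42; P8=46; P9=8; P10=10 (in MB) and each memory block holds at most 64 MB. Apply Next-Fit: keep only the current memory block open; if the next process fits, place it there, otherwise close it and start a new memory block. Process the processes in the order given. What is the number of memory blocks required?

memory block 1: place P1 (43 MB), 21 MB left
memory block 1: place P2 (14 MB), 7 MB left
memory block 1: place P3 (5 MB), 2 MB left
memory block 2: place P4 (34 MB), 30 MB left
memory block 2: place P5 (9 MB), 21 MB left
memory block 3: place P6 (37 MB), 27 MB left
memory block 4: place P7 (42 MB), 22 MB left
memory block 5: place P8 (46 MB), 18 MB left
memory block 5: place P9 (8 MB), 10 MB left
memory block 5: place P10 (10 MB), 0 MB left

5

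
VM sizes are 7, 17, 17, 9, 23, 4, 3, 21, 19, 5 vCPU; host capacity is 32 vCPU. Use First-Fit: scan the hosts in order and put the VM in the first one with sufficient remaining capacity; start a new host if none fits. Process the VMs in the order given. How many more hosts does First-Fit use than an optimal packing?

First-Fit: [7,17,4,3] [17,9,5] [23] [21] [19] → 5 hosts.
5 VMs exceed 16 vCPU (half the capacity), and no two of those can share a host, so at least 5 hosts are needed.
So 5 is already optimal.

0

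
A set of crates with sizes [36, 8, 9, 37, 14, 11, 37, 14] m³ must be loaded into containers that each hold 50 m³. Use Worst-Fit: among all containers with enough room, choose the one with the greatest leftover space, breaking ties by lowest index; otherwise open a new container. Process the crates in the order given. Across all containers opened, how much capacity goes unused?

34

36 m³ → container 1 (remaining 14 m³)
8 m³ → container 1 (remaining 6 m³)
9 m³ → container 2 (remaining 41 m³)
37 m³ → container 2 (remaining 4 m³)
14 m³ → container 3 (remaining 36 m³)
11 m³ → container 3 (remaining 25 m³)
37 m³ → container 4 (remaining 13 m³)
14 m³ → container 3 (remaining 11 m³)
4 containers × 50 m³ = 200 m³; used 166 m³; unused 34 m³.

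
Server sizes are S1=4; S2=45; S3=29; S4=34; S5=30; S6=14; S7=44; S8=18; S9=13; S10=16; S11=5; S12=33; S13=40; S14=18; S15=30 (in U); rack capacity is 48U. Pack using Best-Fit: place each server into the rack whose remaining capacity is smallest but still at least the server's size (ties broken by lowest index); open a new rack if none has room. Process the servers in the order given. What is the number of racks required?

rack 1: place S1 (4U), 44U left
rack 2: place S2 (45U), 3U left
rack 1: place S3 (29U), 15U left
rack 3: place S4 (34U), 14U left
rack 4: place S5 (30U), 18U left
rack 3: place S6 (14U), 0U left
rack 5: place S7 (44U), 4U left
rack 4: place S8 (18U), 0U left
rack 1: place S9 (13U), 2U left
rack 6: place S10 (16U), 32U left
rack 6: place S11 (5U), 27U left
rack 7: place S12 (33U), 15U left
rack 8: place S13 (40U), 8U left
rack 6: place S14 (18U), 9U left
rack 9: place S15 (30U), 18U left
Final racks: [4,29,13] [45] [34,14] [30,18] [44] [16,5,18] [33] [40] [30].

9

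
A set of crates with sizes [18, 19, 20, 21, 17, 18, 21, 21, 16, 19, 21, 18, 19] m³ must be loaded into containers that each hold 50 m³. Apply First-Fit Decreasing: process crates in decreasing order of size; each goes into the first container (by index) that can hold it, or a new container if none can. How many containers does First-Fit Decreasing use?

7

Sorted descending: 21, 21, 21, 21, 20, 19, 19, 19, 18, 18, 18, 17, 16.
21 m³ → container 1 (remaining 29 m³)
21 m³ → container 1 (remaining 8 m³)
21 m³ → container 2 (remaining 29 m³)
21 m³ → container 2 (remaining 8 m³)
20 m³ → container 3 (remaining 30 m³)
19 m³ → container 3 (remaining 11 m³)
19 m³ → container 4 (remaining 31 m³)
19 m³ → container 4 (remaining 12 m³)
18 m³ → container 5 (remaining 32 m³)
18 m³ → container 5 (remaining 14 m³)
18 m³ → container 6 (remaining 32 m³)
17 m³ → container 6 (remaining 15 m³)
16 m³ → container 7 (remaining 34 m³)
Final containers: [21,21] [21,21] [20,19] [19,19] [18,18] [18,17] [16].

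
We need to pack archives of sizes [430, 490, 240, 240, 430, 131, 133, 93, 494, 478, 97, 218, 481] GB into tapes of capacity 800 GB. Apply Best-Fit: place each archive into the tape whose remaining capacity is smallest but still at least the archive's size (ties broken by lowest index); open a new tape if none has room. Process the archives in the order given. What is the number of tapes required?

Put 430 GB in tape 1; 370 GB remain.
Put 490 GB in tape 2; 310 GB remain.
Put 240 GB in tape 2; 70 GB remain.
Put 240 GB in tape 1; 130 GB remain.
Put 430 GB in tape 3; 370 GB remain.
Put 131 GB in tape 3; 239 GB remain.
Put 133 GB in tape 3; 106 GB remain.
Put 93 GB in tape 3; 13 GB remain.
Put 494 GB in tape 4; 306 GB remain.
Put 478 GB in tape 5; 322 GB remain.
Put 97 GB in tape 1; 33 GB remain.
Put 218 GB in tape 4; 88 GB remain.
Put 481 GB in tape 6; 319 GB remain.
Final tapes: [430,240,97] [490,240] [430,131,133,93] [494,218] [478] [481].

6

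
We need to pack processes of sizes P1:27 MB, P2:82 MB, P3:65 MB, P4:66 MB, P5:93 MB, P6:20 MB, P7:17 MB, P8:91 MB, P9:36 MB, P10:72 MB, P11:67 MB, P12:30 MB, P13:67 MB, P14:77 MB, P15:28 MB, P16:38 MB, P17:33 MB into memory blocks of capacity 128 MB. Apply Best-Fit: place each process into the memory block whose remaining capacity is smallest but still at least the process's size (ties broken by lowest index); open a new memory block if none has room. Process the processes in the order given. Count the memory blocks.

9

Put P1 (27 MB) in memory block 1; 101 MB remain.
Put P2 (82 MB) in memory block 1; 19 MB remain.
Put P3 (65 MB) in memory block 2; 63 MB remain.
Put P4 (66 MB) in memory block 3; 62 MB remain.
Put P5 (93 MB) in memory block 4; 35 MB remain.
Put P6 (20 MB) in memory block 4; 15 MB remain.
Put P7 (17 MB) in memory block 1; 2 MB remain.
Put P8 (91 MB) in memory block 5; 37 MB remain.
Put P9 (36 MB) in memory block 5; 1 MB remain.
Put P10 (72 MB) in memory block 6; 56 MB remain.
Put P11 (67 MB) in memory block 7; 61 MB remain.
Put P12 (30 MB) in memory block 6; 26 MB remain.
Put P13 (67 MB) in memory block 8; 61 MB remain.
Put P14 (77 MB) in memory block 9; 51 MB remain.
Put P15 (28 MB) in memory block 9; 23 MB remain.
Put P16 (38 MB) in memory block 7; 23 MB remain.
Put P17 (33 MB) in memory block 8; 28 MB remain.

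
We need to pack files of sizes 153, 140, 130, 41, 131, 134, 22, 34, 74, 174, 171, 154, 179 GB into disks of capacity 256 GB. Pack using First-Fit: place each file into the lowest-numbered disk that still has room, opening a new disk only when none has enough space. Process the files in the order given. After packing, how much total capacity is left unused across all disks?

767

Put 153 GB in disk 1; 103 GB remain.
Put 140 GB in disk 2; 116 GB remain.
Put 130 GB in disk 3; 126 GB remain.
Put 41 GB in disk 1; 62 GB remain.
Put 131 GB in disk 4; 125 GB remain.
Put 134 GB in disk 5; 122 GB remain.
Put 22 GB in disk 1; 40 GB remain.
Put 34 GB in disk 1; 6 GB remain.
Put 74 GB in disk 2; 42 GB remain.
Put 174 GB in disk 6; 82 GB remain.
Put 171 GB in disk 7; 85 GB remain.
Put 154 GB in disk 8; 102 GB remain.
Put 179 GB in disk 9; 77 GB remain.
9 disks × 256 GB = 2304 GB; used 1537 GB; unused 767 GB.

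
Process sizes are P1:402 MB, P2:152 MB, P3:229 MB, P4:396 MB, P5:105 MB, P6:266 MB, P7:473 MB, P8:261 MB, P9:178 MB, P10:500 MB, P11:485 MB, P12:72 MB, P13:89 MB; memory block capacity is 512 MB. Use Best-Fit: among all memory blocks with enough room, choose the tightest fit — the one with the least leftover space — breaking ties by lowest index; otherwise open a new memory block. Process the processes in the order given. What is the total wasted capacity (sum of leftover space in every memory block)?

488

Put P1 (402 MB) in memory block 1; 110 MB remain.
Put P2 (152 MB) in memory block 2; 360 MB remain.
Put P3 (229 MB) in memory block 2; 131 MB remain.
Put P4 (396 MB) in memory block 3; 116 MB remain.
Put P5 (105 MB) in memory block 1; 5 MB remain.
Put P6 (266 MB) in memory block 4; 246 MB remain.
Put P7 (473 MB) in memory block 5; 39 MB remain.
Put P8 (261 MB) in memory block 6; 251 MB remain.
Put P9 (178 MB) in memory block 4; 68 MB remain.
Put P10 (500 MB) in memory block 7; 12 MB remain.
Put P11 (485 MB) in memory block 8; 27 MB remain.
Put P12 (72 MB) in memory block 3; 44 MB remain.
Put P13 (89 MB) in memory block 2; 42 MB remain.
8 memory blocks × 512 MB = 4096 MB; used 3608 MB; unused 488 MB.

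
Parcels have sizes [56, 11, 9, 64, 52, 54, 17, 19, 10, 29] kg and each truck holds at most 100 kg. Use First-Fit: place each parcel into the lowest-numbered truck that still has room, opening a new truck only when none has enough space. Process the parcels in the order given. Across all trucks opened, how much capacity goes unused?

Put 56 kg in truck 1; 44 kg remain.
Put 11 kg in truck 1; 33 kg remain.
Put 9 kg in truck 1; 24 kg remain.
Put 64 kg in truck 2; 36 kg remain.
Put 52 kg in truck 3; 48 kg remain.
Put 54 kg in truck 4; 46 kg remain.
Put 17 kg in truck 1; 7 kg remain.
Put 19 kg in truck 2; 17 kg remain.
Put 10 kg in truck 2; 7 kg remain.
Put 29 kg in truck 3; 19 kg remain.
4 trucks × 100 kg = 400 kg; used 321 kg; unused 79 kg.

79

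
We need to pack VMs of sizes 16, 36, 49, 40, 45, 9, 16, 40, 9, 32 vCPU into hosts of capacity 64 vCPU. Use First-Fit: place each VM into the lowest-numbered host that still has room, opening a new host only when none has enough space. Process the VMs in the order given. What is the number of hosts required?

host 1: place 16 vCPU, 48 vCPU left
host 1: place 36 vCPU, 12 vCPU left
host 2: place 49 vCPU, 15 vCPU left
host 3: place 40 vCPU, 24 vCPU left
host 4: place 45 vCPU, 19 vCPU left
host 1: place 9 vCPU, 3 vCPU left
host 3: place 16 vCPU, 8 vCPU left
host 5: place 40 vCPU, 24 vCPU left
host 2: place 9 vCPU, 6 vCPU left
host 6: place 32 vCPU, 32 vCPU left
Final hosts: [16,36,9] [49,9] [40,16] [45] [40] [32].

6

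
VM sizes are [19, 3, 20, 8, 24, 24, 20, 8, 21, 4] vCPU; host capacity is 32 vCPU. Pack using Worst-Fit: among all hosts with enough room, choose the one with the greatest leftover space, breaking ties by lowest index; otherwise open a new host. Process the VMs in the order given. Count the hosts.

6

host 1: place 19 vCPU, 13 vCPU left
host 1: place 3 vCPU, 10 vCPU left
host 2: place 20 vCPU, 12 vCPU left
host 2: place 8 vCPU, 4 vCPU left
host 3: place 24 vCPU, 8 vCPU left
host 4: place 24 vCPU, 8 vCPU left
host 5: place 20 vCPU, 12 vCPU left
host 5: place 8 vCPU, 4 vCPU left
host 6: place 21 vCPU, 11 vCPU left
host 6: place 4 vCPU, 7 vCPU left
Final hosts: [19,3] [20,8] [24] [24] [20,8] [21,4].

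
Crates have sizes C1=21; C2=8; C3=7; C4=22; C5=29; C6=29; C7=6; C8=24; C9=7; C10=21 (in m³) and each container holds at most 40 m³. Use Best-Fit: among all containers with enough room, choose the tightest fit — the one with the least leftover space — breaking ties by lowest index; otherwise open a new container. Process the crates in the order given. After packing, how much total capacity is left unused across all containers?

C1 (21 m³) → container 1 (remaining 19 m³)
C2 (8 m³) → container 1 (remaining 11 m³)
C3 (7 m³) → container 1 (remaining 4 m³)
C4 (22 m³) → container 2 (remaining 18 m³)
C5 (29 m³) → container 3 (remaining 11 m³)
C6 (29 m³) → container 4 (remaining 11 m³)
C7 (6 m³) → container 3 (remaining 5 m³)
C8 (24 m³) → container 5 (remaining 16 m³)
C9 (7 m³) → container 4 (remaining 4 m³)
C10 (21 m³) → container 6 (remaining 19 m³)
6 containers × 40 m³ = 240 m³; used 174 m³; unused 66 m³.

66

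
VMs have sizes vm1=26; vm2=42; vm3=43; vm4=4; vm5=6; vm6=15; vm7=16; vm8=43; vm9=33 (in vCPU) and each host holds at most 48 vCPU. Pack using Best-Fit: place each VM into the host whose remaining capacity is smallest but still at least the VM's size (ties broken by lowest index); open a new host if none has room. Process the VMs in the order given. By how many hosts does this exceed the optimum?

1

Best-Fit: [26,15] [42,6] [43,4] [16] [43] [33] → 6 hosts.
Total size 228 vCPU; any packing needs at least ⌈228/48⌉ = 5 hosts.
An optimal packing achieves that bound: [43,4] [43] [42,6] [33,15] [26,16] → 5 hosts.
Excess: 6 − 5 = 1.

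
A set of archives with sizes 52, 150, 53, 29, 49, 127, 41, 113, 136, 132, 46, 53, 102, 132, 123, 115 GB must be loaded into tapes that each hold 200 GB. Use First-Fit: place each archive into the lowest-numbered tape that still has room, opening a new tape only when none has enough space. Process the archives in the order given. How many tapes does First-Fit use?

52 GB → tape 1 (remaining 148 GB)
150 GB → tape 2 (remaining 50 GB)
53 GB → tape 1 (remaining 95 GB)
29 GB → tape 1 (remaining 66 GB)
49 GB → tape 1 (remaining 17 GB)
127 GB → tape 3 (remaining 73 GB)
41 GB → tape 2 (remaining 9 GB)
113 GB → tape 4 (remaining 87 GB)
136 GB → tape 5 (remaining 64 GB)
132 GB → tape 6 (remaining 68 GB)
46 GB → tape 3 (remaining 27 GB)
53 GB → tape 4 (remaining 34 GB)
102 GB → tape 7 (remaining 98 GB)
132 GB → tape 8 (remaining 68 GB)
123 GB → tape 9 (remaining 77 GB)
115 GB → tape 10 (remaining 85 GB)
Final tapes: [52,53,29,49] [150,41] [127,46] [113,53] [136] [132] [102] [132] [123] [115].

10 tapes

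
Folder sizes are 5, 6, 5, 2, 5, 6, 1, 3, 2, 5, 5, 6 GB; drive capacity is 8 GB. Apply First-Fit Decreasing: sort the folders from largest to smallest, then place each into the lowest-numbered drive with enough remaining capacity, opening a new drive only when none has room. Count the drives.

8

Sorted descending: 6, 6, 6, 5, 5, 5, 5, 5, 3, 2, 2, 1.
6 GB → drive 1 (remaining 2 GB)
6 GB → drive 2 (remaining 2 GB)
6 GB → drive 3 (remaining 2 GB)
5 GB → drive 4 (remaining 3 GB)
5 GB → drive 5 (remaining 3 GB)
5 GB → drive 6 (remaining 3 GB)
5 GB → drive 7 (remaining 3 GB)
5 GB → drive 8 (remaining 3 GB)
3 GB → drive 4 (remaining 0 GB)
2 GB → drive 1 (remaining 0 GB)
2 GB → drive 2 (remaining 0 GB)
1 GB → drive 3 (remaining 1 GB)
Final drives: [6,2] [6,2] [6,1] [5,3] [5] [5] [5] [5].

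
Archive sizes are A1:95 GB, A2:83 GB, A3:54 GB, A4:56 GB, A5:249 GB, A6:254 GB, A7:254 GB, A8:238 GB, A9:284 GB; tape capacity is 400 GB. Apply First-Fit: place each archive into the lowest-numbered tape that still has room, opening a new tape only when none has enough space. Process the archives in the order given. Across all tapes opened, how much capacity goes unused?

833

A1 (95 GB) → tape 1 (remaining 305 GB)
A2 (83 GB) → tape 1 (remaining 222 GB)
A3 (54 GB) → tape 1 (remaining 168 GB)
A4 (56 GB) → tape 1 (remaining 112 GB)
A5 (249 GB) → tape 2 (remaining 151 GB)
A6 (254 GB) → tape 3 (remaining 146 GB)
A7 (254 GB) → tape 4 (remaining 146 GB)
A8 (238 GB) → tape 5 (remaining 162 GB)
A9 (284 GB) → tape 6 (remaining 116 GB)
6 tapes × 400 GB = 2400 GB; used 1567 GB; unused 833 GB.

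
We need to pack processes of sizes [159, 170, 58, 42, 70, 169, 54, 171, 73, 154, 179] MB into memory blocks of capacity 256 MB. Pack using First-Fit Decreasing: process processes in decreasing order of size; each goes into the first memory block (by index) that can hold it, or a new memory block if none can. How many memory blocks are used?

Sorted descending: 179, 171, 170, 169, 159, 154, 73, 70, 58, 54, 42.
Put 179 MB in memory block 1; 77 MB remain.
Put 171 MB in memory block 2; 85 MB remain.
Put 170 MB in memory block 3; 86 MB remain.
Put 169 MB in memory block 4; 87 MB remain.
Put 159 MB in memory block 5; 97 MB remain.
Put 154 MB in memory block 6; 102 MB remain.
Put 73 MB in memory block 1; 4 MB remain.
Put 70 MB in memory block 2; 15 MB remain.
Put 58 MB in memory block 3; 28 MB remain.
Put 54 MB in memory block 4; 33 MB remain.
Put 42 MB in memory block 5; 55 MB remain.

6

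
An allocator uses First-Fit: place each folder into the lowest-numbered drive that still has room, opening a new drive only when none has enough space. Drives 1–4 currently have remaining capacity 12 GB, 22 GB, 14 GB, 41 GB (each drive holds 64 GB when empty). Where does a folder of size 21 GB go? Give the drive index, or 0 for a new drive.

2

Drives with room: drive 2 (22 GB), drive 4 (41 GB).
The first with room is drive 2.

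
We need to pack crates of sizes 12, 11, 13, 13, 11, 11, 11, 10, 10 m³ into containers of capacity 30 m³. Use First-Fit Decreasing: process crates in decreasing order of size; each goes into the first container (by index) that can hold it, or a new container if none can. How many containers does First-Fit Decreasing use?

Sorted descending: 13, 13, 12, 11, 11, 11, 11, 10, 10.
13 m³ → container 1 (remaining 17 m³)
13 m³ → container 1 (remaining 4 m³)
12 m³ → container 2 (remaining 18 m³)
11 m³ → container 2 (remaining 7 m³)
11 m³ → container 3 (remaining 19 m³)
11 m³ → container 3 (remaining 8 m³)
11 m³ → container 4 (remaining 19 m³)
10 m³ → container 4 (remaining 9 m³)
10 m³ → container 5 (remaining 20 m³)
Final containers: [13,13] [12,11] [11,11] [11,10] [10].

5 containers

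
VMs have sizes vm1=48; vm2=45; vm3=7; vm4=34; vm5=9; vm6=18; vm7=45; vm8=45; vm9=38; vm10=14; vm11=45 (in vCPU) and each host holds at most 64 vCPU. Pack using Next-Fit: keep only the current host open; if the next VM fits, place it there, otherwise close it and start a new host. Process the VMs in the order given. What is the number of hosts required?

7

vm1 (48 vCPU) → host 1 (remaining 16 vCPU)
vm2 (45 vCPU) → host 2 (remaining 19 vCPU)
vm3 (7 vCPU) → host 2 (remaining 12 vCPU)
vm4 (34 vCPU) → host 3 (remaining 30 vCPU)
vm5 (9 vCPU) → host 3 (remaining 21 vCPU)
vm6 (18 vCPU) → host 3 (remaining 3 vCPU)
vm7 (45 vCPU) → host 4 (remaining 19 vCPU)
vm8 (45 vCPU) → host 5 (remaining 19 vCPU)
vm9 (38 vCPU) → host 6 (remaining 26 vCPU)
vm10 (14 vCPU) → host 6 (remaining 12 vCPU)
vm11 (45 vCPU) → host 7 (remaining 19 vCPU)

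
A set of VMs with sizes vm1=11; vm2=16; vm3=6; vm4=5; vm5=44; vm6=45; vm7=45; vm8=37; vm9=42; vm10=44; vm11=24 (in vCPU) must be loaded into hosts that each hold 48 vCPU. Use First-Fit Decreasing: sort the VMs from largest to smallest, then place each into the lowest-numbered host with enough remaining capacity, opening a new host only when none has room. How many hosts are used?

Sorted descending: 45, 45, 44, 44, 42, 37, 24, 16, 11, 6, 5.
host 1: place 45 vCPU, 3 vCPU left
host 2: place 45 vCPU, 3 vCPU left
host 3: place 44 vCPU, 4 vCPU left
host 4: place 44 vCPU, 4 vCPU left
host 5: place 42 vCPU, 6 vCPU left
host 6: place 37 vCPU, 11 vCPU left
host 7: place 24 vCPU, 24 vCPU left
host 7: place 16 vCPU, 8 vCPU left
host 6: place 11 vCPU, 0 vCPU left
host 5: place 6 vCPU, 0 vCPU left
host 7: place 5 vCPU, 3 vCPU left

7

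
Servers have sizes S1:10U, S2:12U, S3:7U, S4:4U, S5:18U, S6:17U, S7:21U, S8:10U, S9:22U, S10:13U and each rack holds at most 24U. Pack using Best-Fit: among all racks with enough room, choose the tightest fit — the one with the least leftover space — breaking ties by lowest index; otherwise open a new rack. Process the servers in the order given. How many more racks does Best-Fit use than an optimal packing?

Best-Fit: [10,12] [7,4,10] [18] [17] [21] [22] [13] → 7 racks.
Total size 134U; any packing needs at least ⌈134/24⌉ = 6 racks.
An optimal packing achieves that bound: [22] [21] [18,4] [17,7] [13,10] [12,10] → 6 racks.
Excess: 7 − 6 = 1.

1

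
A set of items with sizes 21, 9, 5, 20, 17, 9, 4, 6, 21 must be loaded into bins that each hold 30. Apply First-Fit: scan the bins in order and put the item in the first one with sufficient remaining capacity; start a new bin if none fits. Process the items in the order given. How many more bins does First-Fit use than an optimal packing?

0

First-Fit: [21,9] [5,20,4] [17,9] [6,21] → 4 bins.
Total size 112; any packing needs at least ⌈112/30⌉ = 4 bins.
So 4 is already optimal.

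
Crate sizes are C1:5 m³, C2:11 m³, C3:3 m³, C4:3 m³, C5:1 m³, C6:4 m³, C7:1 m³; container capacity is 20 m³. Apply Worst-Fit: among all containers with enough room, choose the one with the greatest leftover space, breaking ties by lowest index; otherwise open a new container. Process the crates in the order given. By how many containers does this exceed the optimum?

0

Worst-Fit: [5,11,3] [3,1,4,1] → 2 containers.
Total size 28 m³; any packing needs at least ⌈28/20⌉ = 2 containers.
So 2 is already optimal.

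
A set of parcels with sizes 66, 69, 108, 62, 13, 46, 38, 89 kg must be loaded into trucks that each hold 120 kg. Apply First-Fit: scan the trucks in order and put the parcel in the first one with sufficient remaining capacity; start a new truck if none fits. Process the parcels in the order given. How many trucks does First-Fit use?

Put 66 kg in truck 1; 54 kg remain.
Put 69 kg in truck 2; 51 kg remain.
Put 108 kg in truck 3; 12 kg remain.
Put 62 kg in truck 4; 58 kg remain.
Put 13 kg in truck 1; 41 kg remain.
Put 46 kg in truck 2; 5 kg remain.
Put 38 kg in truck 1; 3 kg remain.
Put 89 kg in truck 5; 31 kg remain.

5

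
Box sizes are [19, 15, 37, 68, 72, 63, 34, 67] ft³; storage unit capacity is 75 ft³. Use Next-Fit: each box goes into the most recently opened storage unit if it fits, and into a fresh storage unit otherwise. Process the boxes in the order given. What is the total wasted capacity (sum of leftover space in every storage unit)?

75

Put 19 ft³ in storage unit 1; 56 ft³ remain.
Put 15 ft³ in storage unit 1; 41 ft³ remain.
Put 37 ft³ in storage unit 1; 4 ft³ remain.
Put 68 ft³ in storage unit 2; 7 ft³ remain.
Put 72 ft³ in storage unit 3; 3 ft³ remain.
Put 63 ft³ in storage unit 4; 12 ft³ remain.
Put 34 ft³ in storage unit 5; 41 ft³ remain.
Put 67 ft³ in storage unit 6; 8 ft³ remain.
6 storage units × 75 ft³ = 450 ft³; used 375 ft³; unused 75 ft³.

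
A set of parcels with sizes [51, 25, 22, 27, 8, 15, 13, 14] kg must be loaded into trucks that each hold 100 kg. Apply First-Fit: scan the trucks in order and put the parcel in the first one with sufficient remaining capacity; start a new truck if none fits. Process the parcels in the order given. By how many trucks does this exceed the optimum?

First-Fit: [51,25,22] [27,8,15,13,14] → 2 trucks.
Total size 175 kg; any packing needs at least ⌈175/100⌉ = 2 trucks.
So 2 is already optimal.

0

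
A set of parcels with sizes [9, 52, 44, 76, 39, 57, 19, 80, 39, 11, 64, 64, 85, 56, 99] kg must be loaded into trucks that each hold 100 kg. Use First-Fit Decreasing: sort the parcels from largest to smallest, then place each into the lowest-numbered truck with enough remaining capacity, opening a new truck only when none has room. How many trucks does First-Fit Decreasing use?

Sorted descending: 99, 85, 80, 76, 64, 64, 57, 56, 52, 44, 39, 39, 19, 11, 9.
99 kg → truck 1 (remaining 1 kg)
85 kg → truck 2 (remaining 15 kg)
80 kg → truck 3 (remaining 20 kg)
76 kg → truck 4 (remaining 24 kg)
64 kg → truck 5 (remaining 36 kg)
64 kg → truck 6 (remaining 36 kg)
57 kg → truck 7 (remaining 43 kg)
56 kg → truck 8 (remaining 44 kg)
52 kg → truck 9 (remaining 48 kg)
44 kg → truck 8 (remaining 0 kg)
39 kg → truck 7 (remaining 4 kg)
39 kg → truck 9 (remaining 9 kg)
19 kg → truck 3 (remaining 1 kg)
11 kg → truck 2 (remaining 4 kg)
9 kg → truck 4 (remaining 15 kg)

9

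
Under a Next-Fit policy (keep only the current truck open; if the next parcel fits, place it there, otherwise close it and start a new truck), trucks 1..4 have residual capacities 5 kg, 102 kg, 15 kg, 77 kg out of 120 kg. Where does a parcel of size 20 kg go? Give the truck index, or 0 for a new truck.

4

Next-Fit only looks at truck 4, which has 77 kg free.
20 kg fits there.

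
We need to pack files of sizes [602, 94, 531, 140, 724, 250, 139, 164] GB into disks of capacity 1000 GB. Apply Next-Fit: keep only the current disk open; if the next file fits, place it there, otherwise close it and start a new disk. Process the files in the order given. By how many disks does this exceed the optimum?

Next-Fit: [602,94] [531,140] [724,250] [139,164] → 4 disks.
Total size 2644 GB; any packing needs at least ⌈2644/1000⌉ = 3 disks.
An optimal packing achieves that bound: [724,250] [602,164,140,94] [531,139] → 3 disks.
Excess: 4 − 3 = 1.

1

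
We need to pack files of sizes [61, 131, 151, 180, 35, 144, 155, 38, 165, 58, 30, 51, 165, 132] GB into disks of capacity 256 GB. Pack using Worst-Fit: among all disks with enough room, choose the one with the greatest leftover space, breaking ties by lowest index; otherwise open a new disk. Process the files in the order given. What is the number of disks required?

Put 61 GB in disk 1; 195 GB remain.
Put 131 GB in disk 1; 64 GB remain.
Put 151 GB in disk 2; 105 GB remain.
Put 180 GB in disk 3; 76 GB remain.
Put 35 GB in disk 2; 70 GB remain.
Put 144 GB in disk 4; 112 GB remain.
Put 155 GB in disk 5; 101 GB remain.
Put 38 GB in disk 4; 74 GB remain.
Put 165 GB in disk 6; 91 GB remain.
Put 58 GB in disk 5; 43 GB remain.
Put 30 GB in disk 6; 61 GB remain.
Put 51 GB in disk 3; 25 GB remain.
Put 165 GB in disk 7; 91 GB remain.
Put 132 GB in disk 8; 124 GB remain.

8 disks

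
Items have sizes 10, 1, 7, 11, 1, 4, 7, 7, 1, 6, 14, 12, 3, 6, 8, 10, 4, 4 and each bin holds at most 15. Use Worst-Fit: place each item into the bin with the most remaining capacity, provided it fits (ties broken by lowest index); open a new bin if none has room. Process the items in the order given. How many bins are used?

10 → bin 1 (remaining 5)
1 → bin 1 (remaining 4)
7 → bin 2 (remaining 8)
11 → bin 3 (remaining 4)
1 → bin 2 (remaining 7)
4 → bin 2 (remaining 3)
7 → bin 4 (remaining 8)
7 → bin 4 (remaining 1)
1 → bin 1 (remaining 3)
6 → bin 5 (remaining 9)
14 → bin 6 (remaining 1)
12 → bin 7 (remaining 3)
3 → bin 5 (remaining 6)
6 → bin 5 (remaining 0)
8 → bin 8 (remaining 7)
10 → bin 9 (remaining 5)
4 → bin 8 (remaining 3)
4 → bin 9 (remaining 1)

9 bins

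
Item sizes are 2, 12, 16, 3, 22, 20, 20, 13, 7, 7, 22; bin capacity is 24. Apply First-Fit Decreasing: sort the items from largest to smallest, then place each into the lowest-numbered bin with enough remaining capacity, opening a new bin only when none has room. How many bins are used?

Sorted descending: 22, 22, 20, 20, 16, 13, 12, 7, 7, 3, 2.
bin 1: place 22, 2 left
bin 2: place 22, 2 left
bin 3: place 20, 4 left
bin 4: place 20, 4 left
bin 5: place 16, 8 left
bin 6: place 13, 11 left
bin 7: place 12, 12 left
bin 5: place 7, 1 left
bin 6: place 7, 4 left
bin 3: place 3, 1 left
bin 1: place 2, 0 left
Final bins: [22,2] [22] [20,3] [20] [16,7] [13,7] [12].

7 bins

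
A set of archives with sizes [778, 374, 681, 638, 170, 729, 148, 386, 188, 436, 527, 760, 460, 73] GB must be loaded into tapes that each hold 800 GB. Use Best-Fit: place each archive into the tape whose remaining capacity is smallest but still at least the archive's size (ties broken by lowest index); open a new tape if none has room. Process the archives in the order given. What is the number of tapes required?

Put 778 GB in tape 1; 22 GB remain.
Put 374 GB in tape 2; 426 GB remain.
Put 681 GB in tape 3; 119 GB remain.
Put 638 GB in tape 4; 162 GB remain.
Put 170 GB in tape 2; 256 GB remain.
Put 729 GB in tape 5; 71 GB remain.
Put 148 GB in tape 4; 14 GB remain.
Put 386 GB in tape 6; 414 GB remain.
Put 188 GB in tape 2; 68 GB remain.
Put 436 GB in tape 7; 364 GB remain.
Put 527 GB in tape 8; 273 GB remain.
Put 760 GB in tape 9; 40 GB remain.
Put 460 GB in tape 10; 340 GB remain.
Put 73 GB in tape 3; 46 GB remain.
Final tapes: [778] [374,170,188] [681,73] [638,148] [729] [386] [436] [527] [760] [460].

10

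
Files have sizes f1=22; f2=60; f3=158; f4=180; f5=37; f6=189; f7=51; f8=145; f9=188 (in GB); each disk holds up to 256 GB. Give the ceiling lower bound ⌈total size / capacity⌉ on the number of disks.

Total size = 22 + 60 + 158 + 180 + 37 + 189 + 51 + 145 + 188 = 1030 GB.
⌈1030 / 256⌉ = 5.

5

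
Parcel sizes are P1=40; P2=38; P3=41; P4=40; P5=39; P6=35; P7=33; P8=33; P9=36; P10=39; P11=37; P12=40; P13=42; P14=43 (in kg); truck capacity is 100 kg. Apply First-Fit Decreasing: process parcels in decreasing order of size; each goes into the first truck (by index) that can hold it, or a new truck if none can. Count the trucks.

Sorted descending: 43, 42, 41, 40, 40, 40, 39, 39, 38, 37, 36, 35, 33, 33.
truck 1: place 43 kg, 57 kg left
truck 1: place 42 kg, 15 kg left
truck 2: place 41 kg, 59 kg left
truck 2: place 40 kg, 19 kg left
truck 3: place 40 kg, 60 kg left
truck 3: place 40 kg, 20 kg left
truck 4: place 39 kg, 61 kg left
truck 4: place 39 kg, 22 kg left
truck 5: place 38 kg, 62 kg left
truck 5: place 37 kg, 25 kg left
truck 6: place 36 kg, 64 kg left
truck 6: place 35 kg, 29 kg left
truck 7: place 33 kg, 67 kg left
truck 7: place 33 kg, 34 kg left
Final trucks: [43,42] [41,40] [40,40] [39,39] [38,37] [36,35] [33,33].

7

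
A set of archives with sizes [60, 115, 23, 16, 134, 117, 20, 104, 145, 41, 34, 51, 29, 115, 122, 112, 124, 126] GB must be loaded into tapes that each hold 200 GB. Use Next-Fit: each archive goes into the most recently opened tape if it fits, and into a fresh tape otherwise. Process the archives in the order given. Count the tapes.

11

60 GB → tape 1 (remaining 140 GB)
115 GB → tape 1 (remaining 25 GB)
23 GB → tape 1 (remaining 2 GB)
16 GB → tape 2 (remaining 184 GB)
134 GB → tape 2 (remaining 50 GB)
117 GB → tape 3 (remaining 83 GB)
20 GB → tape 3 (remaining 63 GB)
104 GB → tape 4 (remaining 96 GB)
145 GB → tape 5 (remaining 55 GB)
41 GB → tape 5 (remaining 14 GB)
34 GB → tape 6 (remaining 166 GB)
51 GB → tape 6 (remaining 115 GB)
29 GB → tape 6 (remaining 86 GB)
115 GB → tape 7 (remaining 85 GB)
122 GB → tape 8 (remaining 78 GB)
112 GB → tape 9 (remaining 88 GB)
124 GB → tape 10 (remaining 76 GB)
126 GB → tape 11 (remaining 74 GB)
Final tapes: [60,115,23] [16,134] [117,20] [104] [145,41] [34,51,29] [115] [122] [112] [124] [126].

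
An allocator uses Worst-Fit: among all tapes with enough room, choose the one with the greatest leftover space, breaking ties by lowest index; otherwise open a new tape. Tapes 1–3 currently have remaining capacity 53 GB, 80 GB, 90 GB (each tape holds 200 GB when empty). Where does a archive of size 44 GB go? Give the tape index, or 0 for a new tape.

Tapes with room: tape 1 (53 GB), tape 2 (80 GB), tape 3 (90 GB).
Most room is tape 3 with 90 GB free.

3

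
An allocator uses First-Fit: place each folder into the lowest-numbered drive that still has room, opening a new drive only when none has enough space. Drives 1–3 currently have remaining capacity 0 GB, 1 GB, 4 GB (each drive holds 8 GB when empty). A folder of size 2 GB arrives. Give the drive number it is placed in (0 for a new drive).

3

Drives with room: drive 3 (4 GB).
The first with room is drive 3.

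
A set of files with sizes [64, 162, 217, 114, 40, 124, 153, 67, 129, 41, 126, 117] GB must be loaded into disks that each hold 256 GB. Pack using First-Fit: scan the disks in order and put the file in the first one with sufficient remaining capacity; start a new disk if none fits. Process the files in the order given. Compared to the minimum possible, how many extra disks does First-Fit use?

0

First-Fit: [64,162] [217] [114,40,67] [124,129] [153,41] [126,117] → 6 disks.
Total size 1354 GB; any packing needs at least ⌈1354/256⌉ = 6 disks.
So 6 is already optimal.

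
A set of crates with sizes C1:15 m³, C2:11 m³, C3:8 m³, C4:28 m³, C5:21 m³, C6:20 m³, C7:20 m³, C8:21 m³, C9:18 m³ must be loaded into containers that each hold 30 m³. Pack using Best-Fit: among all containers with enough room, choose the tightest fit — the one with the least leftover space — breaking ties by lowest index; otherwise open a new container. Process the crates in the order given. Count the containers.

7 containers

Put C1 (15 m³) in container 1; 15 m³ remain.
Put C2 (11 m³) in container 1; 4 m³ remain.
Put C3 (8 m³) in container 2; 22 m³ remain.
Put C4 (28 m³) in container 3; 2 m³ remain.
Put C5 (21 m³) in container 2; 1 m³ remain.
Put C6 (20 m³) in container 4; 10 m³ remain.
Put C7 (20 m³) in container 5; 10 m³ remain.
Put C8 (21 m³) in container 6; 9 m³ remain.
Put C9 (18 m³) in container 7; 12 m³ remain.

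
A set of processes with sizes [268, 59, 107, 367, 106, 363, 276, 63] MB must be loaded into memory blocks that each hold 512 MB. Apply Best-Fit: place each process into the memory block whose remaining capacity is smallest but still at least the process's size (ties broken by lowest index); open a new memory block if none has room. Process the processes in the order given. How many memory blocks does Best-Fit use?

268 MB → memory block 1 (remaining 244 MB)
59 MB → memory block 1 (remaining 185 MB)
107 MB → memory block 1 (remaining 78 MB)
367 MB → memory block 2 (remaining 145 MB)
106 MB → memory block 2 (remaining 39 MB)
363 MB → memory block 3 (remaining 149 MB)
276 MB → memory block 4 (remaining 236 MB)
63 MB → memory block 1 (remaining 15 MB)
Final memory blocks: [268,59,107,63] [367,106] [363] [276].

4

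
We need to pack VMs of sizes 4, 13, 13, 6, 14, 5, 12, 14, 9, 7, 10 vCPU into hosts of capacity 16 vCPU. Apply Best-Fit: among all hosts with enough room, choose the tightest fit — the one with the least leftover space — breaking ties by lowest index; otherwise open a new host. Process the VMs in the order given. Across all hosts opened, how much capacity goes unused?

21

4 vCPU → host 1 (remaining 12 vCPU)
13 vCPU → host 2 (remaining 3 vCPU)
13 vCPU → host 3 (remaining 3 vCPU)
6 vCPU → host 1 (remaining 6 vCPU)
14 vCPU → host 4 (remaining 2 vCPU)
5 vCPU → host 1 (remaining 1 vCPU)
12 vCPU → host 5 (remaining 4 vCPU)
14 vCPU → host 6 (remaining 2 vCPU)
9 vCPU → host 7 (remaining 7 vCPU)
7 vCPU → host 7 (remaining 0 vCPU)
10 vCPU → host 8 (remaining 6 vCPU)
8 hosts × 16 vCPU = 128 vCPU; used 107 vCPU; unused 21 vCPU.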